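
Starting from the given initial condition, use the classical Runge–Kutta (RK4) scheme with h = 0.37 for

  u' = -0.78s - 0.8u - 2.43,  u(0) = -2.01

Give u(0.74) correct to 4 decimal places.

RK4: k1 = f(s_n, u_n); k2 = f(s_n + h/2, u_n + (h/2)·k1); k3 = f(s_n + h/2, u_n + (h/2)·k2); k4 = f(s_n + h, u_n + h·k3); u_{n+1} = u_n + (h/6)·(k1 + 2k2 + 2k3 + k4).
s=0.000000, u=-2.010000:
  k1 = f(0.000000, -2.010000) = -0.822000
  k2 = f(0.185000, -2.162070) = -0.844644
  k3 = f(0.185000, -2.166259) = -0.841293
  k4 = f(0.370000, -2.321278) = -0.861577
  u ← -2.010000 + (0.37/6)·(k1 + 2k2 + 2k3 + k4) = -2.321753
s=0.370000, u=-2.321753:
  k1 = f(0.370000, -2.321753) = -0.861198
  k2 = f(0.555000, -2.481074) = -0.878040
  k3 = f(0.555000, -2.484190) = -0.875548
  k4 = f(0.740000, -2.645705) = -0.890636
  u ← -2.321753 + (0.37/6)·(k1 + 2k2 + 2k3 + k4) = -2.646058
u(0.74) ≈ -2.6461

-2.6461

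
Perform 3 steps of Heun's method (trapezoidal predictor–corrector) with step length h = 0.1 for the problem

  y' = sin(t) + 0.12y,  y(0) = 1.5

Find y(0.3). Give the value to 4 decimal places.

Heun: k1 = f(t_n, y_n); k2 = f(t_n + h, y_n + h·k1); y_{n+1} = y_n + (h/2)·(k1 + k2).
t=0.000000, y=1.500000:
  k1 = f(0.000000, 1.500000) = 0.180000
  k2 = f(0.100000, 1.518000) = 0.281993
  y ← 1.500000 + (0.1/2)·(0.180000 + 0.281993) = 1.523100
t=0.100000, y=1.523100:
  k1 = f(0.100000, 1.523100) = 0.282605
  k2 = f(0.200000, 1.551360) = 0.384833
  y ← 1.523100 + (0.1/2)·(0.282605 + 0.384833) = 1.556472
t=0.200000, y=1.556472:
  k1 = f(0.200000, 1.556472) = 0.385446
  k2 = f(0.300000, 1.595016) = 0.486922
  y ← 1.556472 + (0.1/2)·(0.385446 + 0.486922) = 1.600090
y(0.3) ≈ 1.6001

1.6001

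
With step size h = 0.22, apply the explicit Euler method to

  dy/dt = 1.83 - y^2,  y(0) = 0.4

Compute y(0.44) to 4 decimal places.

1.0404

Euler: y_{n+1} = y_n + h·f(t_n, y_n).
t=0.000000, y=0.400000: f=1.670000 → y ← 0.400000 + 0.22·1.670000 = 0.767400
t=0.220000, y=0.767400: f=1.241097 → y ← 0.767400 + 0.22·1.241097 = 1.040441
y(0.44) ≈ 1.0404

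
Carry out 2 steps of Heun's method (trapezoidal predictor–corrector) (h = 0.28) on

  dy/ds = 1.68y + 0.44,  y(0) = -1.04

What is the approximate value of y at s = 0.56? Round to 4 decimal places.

-2.2069

Heun: k1 = f(s_n, y_n); k2 = f(s_n + h, y_n + h·k1); y_{n+1} = y_n + (h/2)·(k1 + k2).
s=0.000000, y=-1.040000:
  k1 = f(0.000000, -1.040000) = -1.307200
  k2 = f(0.280000, -1.406016) = -1.922107
  y ← -1.040000 + (0.28/2)·(-1.307200 + (-1.922107)) = -1.492103
s=0.280000, y=-1.492103:
  k1 = f(0.280000, -1.492103) = -2.066733
  k2 = f(0.560000, -2.070788) = -3.038924
  y ← -1.492103 + (0.28/2)·(-2.066733 + (-3.038924)) = -2.206895
y(0.56) ≈ -2.2069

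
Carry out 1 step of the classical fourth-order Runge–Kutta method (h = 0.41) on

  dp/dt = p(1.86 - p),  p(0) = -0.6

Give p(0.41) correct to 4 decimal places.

-2.0019

RK4: k1 = f(t_n, p_n); k2 = f(t_n + h/2, p_n + (h/2)·k1); k3 = f(t_n + h/2, p_n + (h/2)·k2); k4 = f(t_n + h, p_n + h·k3); p_{n+1} = p_n + (h/6)·(k1 + 2k2 + 2k3 + k4).
t=0.000000, p=-0.600000:
  k1 = f(0.000000, -0.600000) = -1.476000
  k2 = f(0.205000, -0.902580) = -2.493449
  k3 = f(0.205000, -1.111157) = -3.301422
  k4 = f(0.410000, -1.953583) = -7.450152
  p ← -0.600000 + (0.41/6)·(k1 + 2k2 + 2k3 + k4) = -2.001920
p(0.41) ≈ -2.0019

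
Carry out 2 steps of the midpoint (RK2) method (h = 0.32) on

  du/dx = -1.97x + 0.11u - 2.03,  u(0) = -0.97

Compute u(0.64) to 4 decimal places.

-2.7971

Midpoint: k1 = f(x_n, u_n); k2 = f(x_n + h/2, u_n + (h/2)·k1); u_{n+1} = u_n + h·k2.
x=0.000000, u=-0.970000:
  k1 = f(0.000000, -0.970000) = -2.136700
  k2 = f(0.160000, -1.311872) = -2.489506
  u ← -0.970000 + 0.32·(-2.489506) = -1.766642
x=0.320000, u=-1.766642:
  k1 = f(0.320000, -1.766642) = -2.854731
  k2 = f(0.480000, -2.223399) = -3.220174
  u ← -1.766642 + 0.32·(-3.220174) = -2.797098
u(0.64) ≈ -2.7971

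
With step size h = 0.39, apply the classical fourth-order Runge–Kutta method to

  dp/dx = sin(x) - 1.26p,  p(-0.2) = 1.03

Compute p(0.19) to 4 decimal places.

0.6339

RK4: k1 = f(x_n, p_n); k2 = f(x_n + h/2, p_n + (h/2)·k1); k3 = f(x_n + h/2, p_n + (h/2)·k2); k4 = f(x_n + h, p_n + h·k3); p_{n+1} = p_n + (h/6)·(k1 + 2k2 + 2k3 + k4).
x=-0.200000, p=1.030000:
  k1 = f(-0.200000, 1.030000) = -1.496469
  k2 = f(-0.005000, 0.738188) = -0.935117
  k3 = f(-0.005000, 0.847652) = -1.073042
  k4 = f(0.190000, 0.611514) = -0.581648
  p ← 1.030000 + (0.39/6)·(k1 + 2k2 + 2k3 + k4) = 0.633862
p(0.19) ≈ 0.6339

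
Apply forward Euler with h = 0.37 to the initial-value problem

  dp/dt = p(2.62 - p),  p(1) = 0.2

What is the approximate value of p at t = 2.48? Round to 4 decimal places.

Euler: p_{n+1} = p_n + h·f(t_n, p_n).
t=1.000000, p=0.200000: f=0.484000 → p ← 0.200000 + 0.37·0.484000 = 0.379080
t=1.370000, p=0.379080: f=0.849488 → p ← 0.379080 + 0.37·0.849488 = 0.693391
t=1.740000, p=0.693391: f=1.335893 → p ← 0.693391 + 0.37·1.335893 = 1.187671
t=2.110000, p=1.187671: f=1.701136 → p ← 1.187671 + 0.37·1.701136 = 1.817091
p(2.48) ≈ 1.8171

1.8171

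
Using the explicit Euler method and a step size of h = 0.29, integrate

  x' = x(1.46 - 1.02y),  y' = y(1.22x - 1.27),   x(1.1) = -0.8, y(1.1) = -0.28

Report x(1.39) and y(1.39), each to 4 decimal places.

Euler on (x,y): x_{n+1} = x_n + h·x', y_{n+1} = y_n + h·y'.
1.100000: (-0.800000, -0.280000); f=(-1.396480, 0.628880) → (-1.204979, -0.097625)
(x(1.39), y(1.39)) ≈ (-1.2050, -0.0976)

-1.2050, -0.0976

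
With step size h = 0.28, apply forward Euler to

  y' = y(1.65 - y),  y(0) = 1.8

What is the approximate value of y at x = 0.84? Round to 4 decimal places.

Euler: y_{n+1} = y_n + h·f(x_n, y_n).
x=0.000000, y=1.800000: f=-0.270000 → y ← 1.800000 + 0.28·(-0.270000) = 1.724400
x=0.280000, y=1.724400: f=-0.128295 → y ← 1.724400 + 0.28·(-0.128295) = 1.688477
x=0.560000, y=1.688477: f=-0.064968 → y ← 1.688477 + 0.28·(-0.064968) = 1.670286
y(0.84) ≈ 1.6703

1.6703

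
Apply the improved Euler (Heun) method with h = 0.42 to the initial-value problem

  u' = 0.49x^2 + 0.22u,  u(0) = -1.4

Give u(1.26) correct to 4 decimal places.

-1.4806

Heun: k1 = f(x_n, u_n); k2 = f(x_n + h, u_n + h·k1); u_{n+1} = u_n + (h/2)·(k1 + k2).
x=0.000000, u=-1.400000:
  k1 = f(0.000000, -1.400000) = -0.308000
  k2 = f(0.420000, -1.529360) = -0.250023
  u ← -1.400000 + (0.42/2)·(-0.308000 + (-0.250023)) = -1.517185
x=0.420000, u=-1.517185:
  k1 = f(0.420000, -1.517185) = -0.247345
  k2 = f(0.840000, -1.621070) = -0.010891
  u ← -1.517185 + (0.42/2)·(-0.247345 + (-0.010891)) = -1.571414
x=0.840000, u=-1.571414:
  k1 = f(0.840000, -1.571414) = 0.000033
  k2 = f(1.260000, -1.571401) = 0.432216
  u ← -1.571414 + (0.42/2)·(0.000033 + 0.432216) = -1.480642
u(1.26) ≈ -1.4806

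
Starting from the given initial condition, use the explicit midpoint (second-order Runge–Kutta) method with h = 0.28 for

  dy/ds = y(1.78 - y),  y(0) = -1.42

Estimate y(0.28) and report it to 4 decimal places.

-3.6286

Midpoint: k1 = f(s_n, y_n); k2 = f(s_n + h/2, y_n + (h/2)·k1); y_{n+1} = y_n + h·k2.
s=0.000000, y=-1.420000:
  k1 = f(0.000000, -1.420000) = -4.544000
  k2 = f(0.140000, -2.056160) = -7.887759
  y ← -1.420000 + 0.28·(-7.887759) = -3.628572
y(0.28) ≈ -3.6286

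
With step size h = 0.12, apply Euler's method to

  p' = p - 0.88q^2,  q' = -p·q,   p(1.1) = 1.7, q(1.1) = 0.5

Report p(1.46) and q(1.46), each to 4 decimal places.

2.3265, 0.2311

Euler on (p,q): p_{n+1} = p_n + h·p', q_{n+1} = q_n + h·q'.
1.100000: (1.700000, 0.500000); f=(1.480000, -0.850000) → (1.877600, 0.398000)
1.220000: (1.877600, 0.398000); f=(1.738204, -0.747285) → (2.086185, 0.308326)
1.340000: (2.086185, 0.308326); f=(2.002528, -0.643225) → (2.326488, 0.231139)
(p(1.46), q(1.46)) ≈ (2.3265, 0.2311)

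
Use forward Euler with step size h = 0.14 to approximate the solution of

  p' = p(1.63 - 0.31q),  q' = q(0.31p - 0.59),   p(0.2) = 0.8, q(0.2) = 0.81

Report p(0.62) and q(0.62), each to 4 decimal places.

1.3639, 0.7150

Euler on (p,q): p_{n+1} = p_n + h·p', q_{n+1} = q_n + h·q'.
0.200000: (0.800000, 0.810000); f=(1.103120, -0.277020) → (0.954437, 0.771217)
0.340000: (0.954437, 0.771217); f=(1.327548, -0.226834) → (1.140293, 0.739460)
0.480000: (1.140293, 0.739460); f=(1.597286, -0.174889) → (1.363913, 0.714976)
(p(0.62), q(0.62)) ≈ (1.3639, 0.7150)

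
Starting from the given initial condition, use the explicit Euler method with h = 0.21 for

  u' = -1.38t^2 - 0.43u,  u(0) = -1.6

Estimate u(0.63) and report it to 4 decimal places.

-1.2673

Euler: u_{n+1} = u_n + h·f(t_n, u_n).
t=0.000000, u=-1.600000: f=0.688000 → u ← -1.600000 + 0.21·0.688000 = -1.455520
t=0.210000, u=-1.455520: f=0.565016 → u ← -1.455520 + 0.21·0.565016 = -1.336867
t=0.420000, u=-1.336867: f=0.331421 → u ← -1.336867 + 0.21·0.331421 = -1.267268
u(0.63) ≈ -1.2673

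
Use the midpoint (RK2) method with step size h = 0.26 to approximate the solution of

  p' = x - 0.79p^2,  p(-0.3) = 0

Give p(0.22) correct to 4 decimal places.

-0.0216

Midpoint: k1 = f(x_n, p_n); k2 = f(x_n + h/2, p_n + (h/2)·k1); p_{n+1} = p_n + h·k2.
x=-0.300000, p=0.000000:
  k1 = f(-0.300000, 0.000000) = -0.300000
  k2 = f(-0.170000, -0.039000) = -0.171202
  p ← 0.000000 + 0.26·(-0.171202) = -0.044512
x=-0.040000, p=-0.044512:
  k1 = f(-0.040000, -0.044512) = -0.041565
  k2 = f(0.090000, -0.049916) = 0.088032
  p ← -0.044512 + 0.26·0.088032 = -0.021624
p(0.22) ≈ -0.0216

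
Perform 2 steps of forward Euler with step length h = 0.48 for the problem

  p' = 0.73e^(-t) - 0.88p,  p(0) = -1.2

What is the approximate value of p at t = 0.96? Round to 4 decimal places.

Euler: p_{n+1} = p_n + h·f(t_n, p_n).
t=0.000000, p=-1.200000: f=1.786000 → p ← -1.200000 + 0.48·1.786000 = -0.342720
t=0.480000, p=-0.342720: f=0.753305 → p ← -0.342720 + 0.48·0.753305 = 0.018867
p(0.96) ≈ 0.0189

0.0189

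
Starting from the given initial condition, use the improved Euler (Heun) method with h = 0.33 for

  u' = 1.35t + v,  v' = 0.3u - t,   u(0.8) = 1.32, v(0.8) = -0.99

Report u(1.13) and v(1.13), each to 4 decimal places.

Heun on (u,v): k1 = f(t_n, state_n); k2 = f(t_n + h, state_n + h·k1); state_{n+1} = state_n + (h/2)·(k1 + k2).
0.800000: (1.320000, -0.990000)
  k1 = (0.090000, -0.404000)
  predictor → (1.349700, -1.123320)
  k2 = (0.402180, -0.725090)
  → (1.401210, -1.176300)
(u(1.13), v(1.13)) ≈ (1.4012, -1.1763)

1.4012, -1.1763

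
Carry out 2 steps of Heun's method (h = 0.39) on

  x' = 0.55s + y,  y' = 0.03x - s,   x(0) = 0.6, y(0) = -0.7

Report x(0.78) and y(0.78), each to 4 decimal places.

0.1663, -0.9957

Heun on (x,y): k1 = f(s_n, state_n); k2 = f(s_n + h, state_n + h·k1); state_{n+1} = state_n + (h/2)·(k1 + k2).
0.000000: (0.600000, -0.700000)
  k1 = (-0.700000, 0.018000)
  predictor → (0.327000, -0.692980)
  k2 = (-0.478480, -0.380190)
  → (0.370196, -0.770627)
0.390000: (0.370196, -0.770627)
  k1 = (-0.556127, -0.378894)
  predictor → (0.153307, -0.918396)
  k2 = (-0.489396, -0.775401)
  → (0.166319, -0.995715)
(x(0.78), y(0.78)) ≈ (0.1663, -0.9957)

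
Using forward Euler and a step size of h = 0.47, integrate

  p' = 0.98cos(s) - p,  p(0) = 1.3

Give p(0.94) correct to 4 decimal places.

Euler: p_{n+1} = p_n + h·f(s_n, p_n).
s=0.000000, p=1.300000: f=-0.320000 → p ← 1.300000 + 0.47·(-0.320000) = 1.149600
s=0.470000, p=1.149600: f=-0.275863 → p ← 1.149600 + 0.47·(-0.275863) = 1.019944
p(0.94) ≈ 1.0199

1.0199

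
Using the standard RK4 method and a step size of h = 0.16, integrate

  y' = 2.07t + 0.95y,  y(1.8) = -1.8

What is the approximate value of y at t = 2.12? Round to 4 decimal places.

RK4: k1 = f(t_n, y_n); k2 = f(t_n + h/2, y_n + (h/2)·k1); k3 = f(t_n + h/2, y_n + (h/2)·k2); k4 = f(t_n + h, y_n + h·k3); y_{n+1} = y_n + (h/6)·(k1 + 2k2 + 2k3 + k4).
t=1.800000, y=-1.800000:
  k1 = f(1.800000, -1.800000) = 2.016000
  k2 = f(1.880000, -1.638720) = 2.334816
  k3 = f(1.880000, -1.613215) = 2.359046
  k4 = f(1.960000, -1.422553) = 2.705775
  y ← -1.800000 + (0.16/6)·(k1 + 2k2 + 2k3 + k4) = -1.423747
t=1.960000, y=-1.423747:
  k1 = f(1.960000, -1.423747) = 2.704641
  k2 = f(2.040000, -1.207375) = 3.075793
  k3 = f(2.040000, -1.177683) = 3.104001
  k4 = f(2.120000, -0.927107) = 3.507649
  y ← -1.423747 + (0.16/6)·(k1 + 2k2 + 2k3 + k4) = -0.928497
y(2.12) ≈ -0.9285

-0.9285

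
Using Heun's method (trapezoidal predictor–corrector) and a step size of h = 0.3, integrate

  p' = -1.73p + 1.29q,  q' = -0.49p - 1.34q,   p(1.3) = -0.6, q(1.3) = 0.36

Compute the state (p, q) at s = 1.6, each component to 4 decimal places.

-0.2772, 0.2817

Heun on (p,q): k1 = f(s_n, state_n); k2 = f(s_n + h, state_n + h·k1); state_{n+1} = state_n + (h/2)·(k1 + k2).
1.300000: (-0.600000, 0.360000)
  k1 = (1.502400, -0.188400)
  predictor → (-0.149280, 0.303480)
  k2 = (0.649744, -0.333516)
  → (-0.277178, 0.281713)
(p(1.6), q(1.6)) ≈ (-0.2772, 0.2817)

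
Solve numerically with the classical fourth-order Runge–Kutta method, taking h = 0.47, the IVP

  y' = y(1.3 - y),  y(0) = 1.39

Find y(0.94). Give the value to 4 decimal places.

RK4: k1 = f(x_n, y_n); k2 = f(x_n + h/2, y_n + (h/2)·k1); k3 = f(x_n + h/2, y_n + (h/2)·k2); k4 = f(x_n + h, y_n + h·k3); y_{n+1} = y_n + (h/6)·(k1 + 2k2 + 2k3 + k4).
x=0.000000, y=1.390000:
  k1 = f(0.000000, 1.390000) = -0.125100
  k2 = f(0.235000, 1.360602) = -0.082454
  k3 = f(0.235000, 1.370623) = -0.096798
  k4 = f(0.470000, 1.344505) = -0.059837
  y ← 1.390000 + (0.47/6)·(k1 + 2k2 + 2k3 + k4) = 1.347430
x=0.470000, y=1.347430:
  k1 = f(0.470000, 1.347430) = -0.063909
  k2 = f(0.705000, 1.332412) = -0.043186
  k3 = f(0.705000, 1.337282) = -0.049856
  k4 = f(0.940000, 1.323998) = -0.031773
  y ← 1.347430 + (0.47/6)·(k1 + 2k2 + 2k3 + k4) = 1.325359
y(0.94) ≈ 1.3254

1.3254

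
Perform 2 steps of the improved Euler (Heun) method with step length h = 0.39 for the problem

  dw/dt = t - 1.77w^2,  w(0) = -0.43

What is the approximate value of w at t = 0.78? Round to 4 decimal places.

Heun: k1 = f(t_n, w_n); k2 = f(t_n + h, w_n + h·k1); w_{n+1} = w_n + (h/2)·(k1 + k2).
t=0.000000, w=-0.430000:
  k1 = f(0.000000, -0.430000) = -0.327273
  k2 = f(0.390000, -0.557636) = -0.160396
  w ← -0.430000 + (0.39/2)·(-0.327273 + (-0.160396)) = -0.525096
t=0.390000, w=-0.525096:
  k1 = f(0.390000, -0.525096) = -0.098034
  k2 = f(0.780000, -0.563329) = 0.218310
  w ← -0.525096 + (0.39/2)·(-0.098034 + 0.218310) = -0.501642
w(0.78) ≈ -0.5016

-0.5016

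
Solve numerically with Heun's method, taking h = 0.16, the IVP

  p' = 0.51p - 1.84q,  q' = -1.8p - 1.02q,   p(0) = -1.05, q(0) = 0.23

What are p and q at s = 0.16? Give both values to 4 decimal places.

Heun on (p,q): k1 = f(s_n, state_n); k2 = f(s_n + h, state_n + h·k1); state_{n+1} = state_n + (h/2)·(k1 + k2).
0.000000: (-1.050000, 0.230000)
  k1 = (-0.958700, 1.655400)
  predictor → (-1.203392, 0.494864)
  k2 = (-1.524280, 1.661344)
  → (-1.248638, 0.495340)
(p(0.16), q(0.16)) ≈ (-1.2486, 0.4953)

-1.2486, 0.4953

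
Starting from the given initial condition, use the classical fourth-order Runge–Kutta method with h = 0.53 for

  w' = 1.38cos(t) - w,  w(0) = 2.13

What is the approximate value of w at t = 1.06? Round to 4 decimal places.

1.4381

RK4: k1 = f(t_n, w_n); k2 = f(t_n + h/2, w_n + (h/2)·k1); k3 = f(t_n + h/2, w_n + (h/2)·k2); k4 = f(t_n + h, w_n + h·k3); w_{n+1} = w_n + (h/6)·(k1 + 2k2 + 2k3 + k4).
t=0.000000, w=2.130000:
  k1 = f(0.000000, 2.130000) = -0.750000
  k2 = f(0.265000, 1.931250) = -0.599422
  k3 = f(0.265000, 1.971153) = -0.639325
  k4 = f(0.530000, 1.791158) = -0.600484
  w ← 2.130000 + (0.53/6)·(k1 + 2k2 + 2k3 + k4) = 1.791862
t=0.530000, w=1.791862:
  k1 = f(0.530000, 1.791862) = -0.601188
  k2 = f(0.795000, 1.632547) = -0.666154
  k3 = f(0.795000, 1.615331) = -0.648938
  k4 = f(1.060000, 1.447925) = -0.773281
  w ← 1.791862 + (0.53/6)·(k1 + 2k2 + 2k3 + k4) = 1.438117
w(1.06) ≈ 1.4381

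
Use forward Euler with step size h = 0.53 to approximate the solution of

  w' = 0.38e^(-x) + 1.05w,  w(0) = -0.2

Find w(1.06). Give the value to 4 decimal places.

Euler: w_{n+1} = w_n + h·f(x_n, w_n).
x=0.000000, w=-0.200000: f=0.170000 → w ← -0.200000 + 0.53·0.170000 = -0.109900
x=0.530000, w=-0.109900: f=0.108275 → w ← -0.109900 + 0.53·0.108275 = -0.052514
w(1.06) ≈ -0.0525

-0.0525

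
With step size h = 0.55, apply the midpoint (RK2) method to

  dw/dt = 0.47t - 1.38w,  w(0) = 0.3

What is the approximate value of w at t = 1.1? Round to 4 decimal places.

Midpoint: k1 = f(t_n, w_n); k2 = f(t_n + h/2, w_n + (h/2)·k1); w_{n+1} = w_n + h·k2.
t=0.000000, w=0.300000:
  k1 = f(0.000000, 0.300000) = -0.414000
  k2 = f(0.275000, 0.186150) = -0.127637
  w ← 0.300000 + 0.55·(-0.127637) = 0.229800
t=0.550000, w=0.229800:
  k1 = f(0.550000, 0.229800) = -0.058624
  k2 = f(0.825000, 0.213678) = 0.092874
  w ← 0.229800 + 0.55·0.092874 = 0.280880
w(1.1) ≈ 0.2809

0.2809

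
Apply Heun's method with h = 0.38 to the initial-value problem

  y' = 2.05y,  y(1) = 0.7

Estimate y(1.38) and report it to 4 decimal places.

1.4577

Heun: k1 = f(x_n, y_n); k2 = f(x_n + h, y_n + h·k1); y_{n+1} = y_n + (h/2)·(k1 + k2).
x=1.000000, y=0.700000:
  k1 = f(1.000000, 0.700000) = 1.435000
  k2 = f(1.380000, 1.245300) = 2.552865
  y ← 0.700000 + (0.38/2)·(1.435000 + 2.552865) = 1.457694
y(1.38) ≈ 1.4577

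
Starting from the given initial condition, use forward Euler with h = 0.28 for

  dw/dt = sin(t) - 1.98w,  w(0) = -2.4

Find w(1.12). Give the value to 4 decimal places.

Euler: w_{n+1} = w_n + h·f(t_n, w_n).
t=0.000000, w=-2.400000: f=4.752000 → w ← -2.400000 + 0.28·4.752000 = -1.069440
t=0.280000, w=-1.069440: f=2.393847 → w ← -1.069440 + 0.28·2.393847 = -0.399163
t=0.560000, w=-0.399163: f=1.321529 → w ← -0.399163 + 0.28·1.321529 = -0.029135
t=0.840000, w=-0.029135: f=0.802330 → w ← -0.029135 + 0.28·0.802330 = 0.195518
w(1.12) ≈ 0.1955

0.1955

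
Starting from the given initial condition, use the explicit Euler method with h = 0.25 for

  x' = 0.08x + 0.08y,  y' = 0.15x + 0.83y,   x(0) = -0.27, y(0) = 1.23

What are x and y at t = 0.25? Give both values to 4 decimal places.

-0.2508, 1.4751

Euler on (x,y): x_{n+1} = x_n + h·x', y_{n+1} = y_n + h·y'.
0.000000: (-0.270000, 1.230000); f=(0.076800, 0.980400) → (-0.250800, 1.475100)
(x(0.25), y(0.25)) ≈ (-0.2508, 1.4751)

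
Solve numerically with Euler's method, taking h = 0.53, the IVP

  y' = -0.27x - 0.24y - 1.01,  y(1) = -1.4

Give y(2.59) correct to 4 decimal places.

Euler: y_{n+1} = y_n + h·f(x_n, y_n).
x=1.000000, y=-1.400000: f=-0.944000 → y ← -1.400000 + 0.53·(-0.944000) = -1.900320
x=1.530000, y=-1.900320: f=-0.967023 → y ← -1.900320 + 0.53·(-0.967023) = -2.412842
x=2.060000, y=-2.412842: f=-0.987118 → y ← -2.412842 + 0.53·(-0.987118) = -2.936015
y(2.59) ≈ -2.9360

-2.9360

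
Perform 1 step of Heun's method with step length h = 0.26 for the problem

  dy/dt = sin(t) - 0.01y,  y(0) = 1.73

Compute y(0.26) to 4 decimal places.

Heun: k1 = f(t_n, y_n); k2 = f(t_n + h, y_n + h·k1); y_{n+1} = y_n + (h/2)·(k1 + k2).
t=0.000000, y=1.730000:
  k1 = f(0.000000, 1.730000) = -0.017300
  k2 = f(0.260000, 1.725502) = 0.239826
  y ← 1.730000 + (0.26/2)·(-0.017300 + 0.239826) = 1.758928
y(0.26) ≈ 1.7589

1.7589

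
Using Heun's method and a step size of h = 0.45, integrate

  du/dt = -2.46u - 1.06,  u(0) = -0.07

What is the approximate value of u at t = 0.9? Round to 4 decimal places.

Heun: k1 = f(t_n, u_n); k2 = f(t_n + h, u_n + h·k1); u_{n+1} = u_n + (h/2)·(k1 + k2).
t=0.000000, u=-0.070000:
  k1 = f(0.000000, -0.070000) = -0.887800
  k2 = f(0.450000, -0.469510) = 0.094995
  u ← -0.070000 + (0.45/2)·(-0.887800 + 0.094995) = -0.248381
t=0.450000, u=-0.248381:
  k1 = f(0.450000, -0.248381) = -0.448982
  k2 = f(0.900000, -0.450423) = 0.048041
  u ← -0.248381 + (0.45/2)·(-0.448982 + 0.048041) = -0.338593
u(0.9) ≈ -0.3386

-0.3386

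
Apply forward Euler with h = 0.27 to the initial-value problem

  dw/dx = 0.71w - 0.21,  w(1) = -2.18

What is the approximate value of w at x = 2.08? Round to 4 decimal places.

Euler: w_{n+1} = w_n + h·f(x_n, w_n).
x=1.000000, w=-2.180000: f=-1.757800 → w ← -2.180000 + 0.27·(-1.757800) = -2.654606
x=1.270000, w=-2.654606: f=-2.094770 → w ← -2.654606 + 0.27·(-2.094770) = -3.220194
x=1.540000, w=-3.220194: f=-2.496338 → w ← -3.220194 + 0.27·(-2.496338) = -3.894205
x=1.810000, w=-3.894205: f=-2.974886 → w ← -3.894205 + 0.27·(-2.974886) = -4.697424
w(2.08) ≈ -4.6974

-4.6974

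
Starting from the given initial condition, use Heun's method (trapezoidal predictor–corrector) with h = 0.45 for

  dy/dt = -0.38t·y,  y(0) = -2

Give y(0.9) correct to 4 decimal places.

-1.7125

Heun: k1 = f(t_n, y_n); k2 = f(t_n + h, y_n + h·k1); y_{n+1} = y_n + (h/2)·(k1 + k2).
t=0.000000, y=-2.000000:
  k1 = f(0.000000, -2.000000) = 0.000000
  k2 = f(0.450000, -2.000000) = 0.342000
  y ← -2.000000 + (0.45/2)·(0.000000 + 0.342000) = -1.923050
t=0.450000, y=-1.923050:
  k1 = f(0.450000, -1.923050) = 0.328842
  k2 = f(0.900000, -1.775071) = 0.607074
  y ← -1.923050 + (0.45/2)·(0.328842 + 0.607074) = -1.712469
y(0.9) ≈ -1.7125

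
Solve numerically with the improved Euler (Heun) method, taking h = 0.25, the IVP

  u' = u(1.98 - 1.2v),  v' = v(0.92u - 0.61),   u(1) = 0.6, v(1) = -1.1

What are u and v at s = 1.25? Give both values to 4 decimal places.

Heun on (u,v): k1 = f(s_n, state_n); k2 = f(s_n + h, state_n + h·k1); state_{n+1} = state_n + (h/2)·(k1 + k2).
1.000000: (0.600000, -1.100000)
  k1 = (1.980000, 0.063800)
  predictor → (1.095000, -1.084050)
  k2 = (3.592542, -0.430801)
  → (1.296568, -1.145875)
(u(1.25), v(1.25)) ≈ (1.2966, -1.1459)

1.2966, -1.1459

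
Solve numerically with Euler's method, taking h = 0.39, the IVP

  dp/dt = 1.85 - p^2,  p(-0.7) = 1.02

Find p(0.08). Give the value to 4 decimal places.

Euler: p_{n+1} = p_n + h·f(t_n, p_n).
t=-0.700000, p=1.020000: f=0.809600 → p ← 1.020000 + 0.39·0.809600 = 1.335744
t=-0.310000, p=1.335744: f=0.065788 → p ← 1.335744 + 0.39·0.065788 = 1.361401
p(0.08) ≈ 1.3614

1.3614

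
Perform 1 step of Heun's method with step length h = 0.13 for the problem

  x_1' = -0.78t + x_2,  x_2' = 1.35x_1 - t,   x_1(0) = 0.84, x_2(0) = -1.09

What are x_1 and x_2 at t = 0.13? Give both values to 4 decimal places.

0.7013, -0.9635

Heun on (x_1,x_2): k1 = f(t_n, state_n); k2 = f(t_n + h, state_n + h·k1); state_{n+1} = state_n + (h/2)·(k1 + k2).
0.000000: (0.840000, -1.090000)
  k1 = (-1.090000, 1.134000)
  predictor → (0.698300, -0.942580)
  k2 = (-1.043980, 0.812705)
  → (0.701291, -0.963464)
(x_1(0.13), x_2(0.13)) ≈ (0.7013, -0.9635)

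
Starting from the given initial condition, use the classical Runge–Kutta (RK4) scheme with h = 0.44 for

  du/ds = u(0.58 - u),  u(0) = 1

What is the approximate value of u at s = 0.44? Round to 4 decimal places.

0.8598

RK4: k1 = f(s_n, u_n); k2 = f(s_n + h/2, u_n + (h/2)·k1); k3 = f(s_n + h/2, u_n + (h/2)·k2); k4 = f(s_n + h, u_n + h·k3); u_{n+1} = u_n + (h/6)·(k1 + 2k2 + 2k3 + k4).
s=0.000000, u=1.000000:
  k1 = f(0.000000, 1.000000) = -0.420000
  k2 = f(0.220000, 0.907600) = -0.297330
  k3 = f(0.220000, 0.934587) = -0.331393
  k4 = f(0.440000, 0.854187) = -0.234207
  u ← 1.000000 + (0.44/6)·(k1 + 2k2 + 2k3 + k4) = 0.859812
u(0.44) ≈ 0.8598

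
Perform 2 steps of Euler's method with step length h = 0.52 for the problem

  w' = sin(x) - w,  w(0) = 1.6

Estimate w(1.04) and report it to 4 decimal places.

0.6270

Euler: w_{n+1} = w_n + h·f(x_n, w_n).
x=0.000000, w=1.600000: f=-1.600000 → w ← 1.600000 + 0.52·(-1.600000) = 0.768000
x=0.520000, w=0.768000: f=-0.271120 → w ← 0.768000 + 0.52·(-0.271120) = 0.627018
w(1.04) ≈ 0.6270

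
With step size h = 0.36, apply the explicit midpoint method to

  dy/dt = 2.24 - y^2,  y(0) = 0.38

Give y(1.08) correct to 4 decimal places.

Midpoint: k1 = f(t_n, y_n); k2 = f(t_n + h/2, y_n + (h/2)·k1); y_{n+1} = y_n + h·k2.
t=0.000000, y=0.380000:
  k1 = f(0.000000, 0.380000) = 2.095600
  k2 = f(0.180000, 0.757208) = 1.666636
  y ← 0.380000 + 0.36·1.666636 = 0.979989
t=0.360000, y=0.979989:
  k1 = f(0.360000, 0.979989) = 1.279622
  k2 = f(0.540000, 1.210321) = 0.775123
  y ← 0.979989 + 0.36·0.775123 = 1.259033
t=0.720000, y=1.259033:
  k1 = f(0.720000, 1.259033) = 0.654835
  k2 = f(0.900000, 1.376904) = 0.344136
  y ← 1.259033 + 0.36·0.344136 = 1.382922
y(1.08) ≈ 1.3829

1.3829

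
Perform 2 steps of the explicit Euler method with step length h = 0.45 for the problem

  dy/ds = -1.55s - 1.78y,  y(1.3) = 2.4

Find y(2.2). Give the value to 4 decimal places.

-1.3060

Euler: y_{n+1} = y_n + h·f(s_n, y_n).
s=1.300000, y=2.400000: f=-6.287000 → y ← 2.400000 + 0.45·(-6.287000) = -0.429150
s=1.750000, y=-0.429150: f=-1.948613 → y ← -0.429150 + 0.45·(-1.948613) = -1.306026
y(2.2) ≈ -1.3060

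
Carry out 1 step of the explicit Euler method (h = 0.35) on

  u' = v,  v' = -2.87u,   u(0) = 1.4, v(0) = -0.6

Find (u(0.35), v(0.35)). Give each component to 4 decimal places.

Euler on (u,v): u_{n+1} = u_n + h·u', v_{n+1} = v_n + h·v'.
0.000000: (1.400000, -0.600000); f=(-0.600000, -4.018000) → (1.190000, -2.006300)
(u(0.35), v(0.35)) ≈ (1.1900, -2.0063)

1.1900, -2.0063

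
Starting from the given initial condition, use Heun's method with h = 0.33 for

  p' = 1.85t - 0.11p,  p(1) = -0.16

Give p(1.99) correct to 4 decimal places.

2.4694

Heun: k1 = f(t_n, p_n); k2 = f(t_n + h, p_n + h·k1); p_{n+1} = p_n + (h/2)·(k1 + k2).
t=1.000000, p=-0.160000:
  k1 = f(1.000000, -0.160000) = 1.867600
  k2 = f(1.330000, 0.456308) = 2.410306
  p ← -0.160000 + (0.33/2)·(1.867600 + 2.410306) = 0.545855
t=1.330000, p=0.545855:
  k1 = f(1.330000, 0.545855) = 2.400456
  k2 = f(1.660000, 1.338005) = 2.923819
  p ← 0.545855 + (0.33/2)·(2.400456 + 2.923819) = 1.424360
t=1.660000, p=1.424360:
  k1 = f(1.660000, 1.424360) = 2.914320
  k2 = f(1.990000, 2.386086) = 3.419031
  p ← 1.424360 + (0.33/2)·(2.914320 + 3.419031) = 2.469363
p(1.99) ≈ 2.4694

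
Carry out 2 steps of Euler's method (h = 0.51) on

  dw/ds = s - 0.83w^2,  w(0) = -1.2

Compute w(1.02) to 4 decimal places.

Euler: w_{n+1} = w_n + h·f(s_n, w_n).
s=0.000000, w=-1.200000: f=-1.195200 → w ← -1.200000 + 0.51·(-1.195200) = -1.809552
s=0.510000, w=-1.809552: f=-2.207817 → w ← -1.809552 + 0.51·(-2.207817) = -2.935539
w(1.02) ≈ -2.9355

-2.9355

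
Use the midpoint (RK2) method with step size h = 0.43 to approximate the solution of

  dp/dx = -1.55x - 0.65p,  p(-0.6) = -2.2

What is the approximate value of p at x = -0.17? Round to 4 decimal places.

-1.4703

Midpoint: k1 = f(x_n, p_n); k2 = f(x_n + h/2, p_n + (h/2)·k1); p_{n+1} = p_n + h·k2.
x=-0.600000, p=-2.200000:
  k1 = f(-0.600000, -2.200000) = 2.360000
  k2 = f(-0.385000, -1.692600) = 1.696940
  p ← -2.200000 + 0.43·1.696940 = -1.470316
p(-0.17) ≈ -1.4703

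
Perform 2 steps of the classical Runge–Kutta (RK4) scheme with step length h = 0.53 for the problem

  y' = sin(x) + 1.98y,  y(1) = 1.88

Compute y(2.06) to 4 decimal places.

18.5566

RK4: k1 = f(x_n, y_n); k2 = f(x_n + h/2, y_n + (h/2)·k1); k3 = f(x_n + h/2, y_n + (h/2)·k2); k4 = f(x_n + h, y_n + h·k3); y_{n+1} = y_n + (h/6)·(k1 + 2k2 + 2k3 + k4).
x=1.000000, y=1.880000:
  k1 = f(1.000000, 1.880000) = 4.563871
  k2 = f(1.265000, 3.089426) = 7.070671
  k3 = f(1.265000, 3.753728) = 8.385988
  k4 = f(1.530000, 6.324574) = 13.521824
  y ← 1.880000 + (0.53/6)·(k1 + 2k2 + 2k3 + k4) = 6.208246
x=1.530000, y=6.208246:
  k1 = f(1.530000, 6.208246) = 13.291495
  k2 = f(1.795000, 9.730492) = 20.241346
  k3 = f(1.795000, 11.572203) = 23.887933
  k4 = f(2.060000, 18.868851) = 38.243032
  y ← 6.208246 + (0.53/6)·(k1 + 2k2 + 2k3 + k4) = 18.556636
y(2.06) ≈ 18.5566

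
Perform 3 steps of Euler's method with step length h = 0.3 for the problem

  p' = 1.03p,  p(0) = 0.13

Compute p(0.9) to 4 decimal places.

Euler: p_{n+1} = p_n + h·f(t_n, p_n).
t=0.000000, p=0.130000: f=0.133900 → p ← 0.130000 + 0.3·0.133900 = 0.170170
t=0.300000, p=0.170170: f=0.175275 → p ← 0.170170 + 0.3·0.175275 = 0.222753
t=0.600000, p=0.222753: f=0.229435 → p ← 0.222753 + 0.3·0.229435 = 0.291583
p(0.9) ≈ 0.2916

0.2916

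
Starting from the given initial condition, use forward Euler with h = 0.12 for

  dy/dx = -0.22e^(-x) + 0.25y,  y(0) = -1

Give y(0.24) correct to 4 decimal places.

-1.1115

Euler: y_{n+1} = y_n + h·f(x_n, y_n).
x=0.000000, y=-1.000000: f=-0.470000 → y ← -1.000000 + 0.12·(-0.470000) = -1.056400
x=0.120000, y=-1.056400: f=-0.459222 → y ← -1.056400 + 0.12·(-0.459222) = -1.111507
y(0.24) ≈ -1.1115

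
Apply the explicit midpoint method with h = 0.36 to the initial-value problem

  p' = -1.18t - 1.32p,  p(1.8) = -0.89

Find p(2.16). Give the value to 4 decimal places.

-1.2270

Midpoint: k1 = f(t_n, p_n); k2 = f(t_n + h/2, p_n + (h/2)·k1); p_{n+1} = p_n + h·k2.
t=1.800000, p=-0.890000:
  k1 = f(1.800000, -0.890000) = -0.949200
  k2 = f(1.980000, -1.060856) = -0.936070
  p ← -0.890000 + 0.36·(-0.936070) = -1.226985
p(2.16) ≈ -1.2270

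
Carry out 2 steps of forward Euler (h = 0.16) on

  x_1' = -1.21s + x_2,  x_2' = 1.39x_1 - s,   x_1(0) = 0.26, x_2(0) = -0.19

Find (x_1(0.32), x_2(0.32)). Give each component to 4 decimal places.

0.1775, -0.1067

Euler on (x_1,x_2): x_1_{n+1} = x_1_n + h·x_1', x_2_{n+1} = x_2_n + h·x_2'.
0.000000: (0.260000, -0.190000); f=(-0.190000, 0.361400) → (0.229600, -0.132176)
0.160000: (0.229600, -0.132176); f=(-0.325776, 0.159144) → (0.177476, -0.106713)
(x_1(0.32), x_2(0.32)) ≈ (0.1775, -0.1067)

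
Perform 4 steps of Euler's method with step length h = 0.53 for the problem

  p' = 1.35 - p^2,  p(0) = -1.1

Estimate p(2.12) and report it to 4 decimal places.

Euler: p_{n+1} = p_n + h·f(t_n, p_n).
t=0.000000, p=-1.100000: f=0.140000 → p ← -1.100000 + 0.53·0.140000 = -1.025800
t=0.530000, p=-1.025800: f=0.297734 → p ← -1.025800 + 0.53·0.297734 = -0.868001
t=1.060000, p=-0.868001: f=0.596575 → p ← -0.868001 + 0.53·0.596575 = -0.551816
t=1.590000, p=-0.551816: f=1.045499 → p ← -0.551816 + 0.53·1.045499 = 0.002298
p(2.12) ≈ 0.0023

0.0023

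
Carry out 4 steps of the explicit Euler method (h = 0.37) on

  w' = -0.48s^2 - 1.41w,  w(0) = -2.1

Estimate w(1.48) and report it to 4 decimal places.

-0.3808

Euler: w_{n+1} = w_n + h·f(s_n, w_n).
s=0.000000, w=-2.100000: f=2.961000 → w ← -2.100000 + 0.37·2.961000 = -1.004430
s=0.370000, w=-1.004430: f=1.350534 → w ← -1.004430 + 0.37·1.350534 = -0.504732
s=0.740000, w=-0.504732: f=0.448825 → w ← -0.504732 + 0.37·0.448825 = -0.338667
s=1.110000, w=-0.338667: f=-0.113887 → w ← -0.338667 + 0.37·(-0.113887) = -0.380805
w(1.48) ≈ -0.3808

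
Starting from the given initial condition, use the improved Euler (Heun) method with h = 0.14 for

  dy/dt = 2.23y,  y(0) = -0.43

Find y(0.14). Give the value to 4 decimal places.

-0.5852

Heun: k1 = f(t_n, y_n); k2 = f(t_n + h, y_n + h·k1); y_{n+1} = y_n + (h/2)·(k1 + k2).
t=0.000000, y=-0.430000:
  k1 = f(0.000000, -0.430000) = -0.958900
  k2 = f(0.140000, -0.564246) = -1.258269
  y ← -0.430000 + (0.14/2)·(-0.958900 + (-1.258269)) = -0.585202
y(0.14) ≈ -0.5852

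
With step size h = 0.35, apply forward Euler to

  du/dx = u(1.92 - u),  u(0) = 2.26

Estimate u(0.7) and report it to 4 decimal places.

Euler: u_{n+1} = u_n + h·f(x_n, u_n).
x=0.000000, u=2.260000: f=-0.768400 → u ← 2.260000 + 0.35·(-0.768400) = 1.991060
x=0.350000, u=1.991060: f=-0.141485 → u ← 1.991060 + 0.35·(-0.141485) = 1.941540
u(0.7) ≈ 1.9415

1.9415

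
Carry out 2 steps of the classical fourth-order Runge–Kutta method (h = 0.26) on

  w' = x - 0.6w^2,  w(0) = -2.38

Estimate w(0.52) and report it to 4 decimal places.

RK4: k1 = f(x_n, w_n); k2 = f(x_n + h/2, w_n + (h/2)·k1); k3 = f(x_n + h/2, w_n + (h/2)·k2); k4 = f(x_n + h, w_n + h·k3); w_{n+1} = w_n + (h/6)·(k1 + 2k2 + 2k3 + k4).
x=0.000000, w=-2.380000:
  k1 = f(0.000000, -2.380000) = -3.398640
  k2 = f(0.130000, -2.821823) = -4.647612
  k3 = f(0.130000, -2.984190) = -5.213232
  k4 = f(0.260000, -3.735440) = -8.112109
  w ← -2.380000 + (0.26/6)·(k1 + 2k2 + 2k3 + k4) = -3.733406
x=0.260000, w=-3.733406:
  k1 = f(0.260000, -3.733406) = -8.102990
  k2 = f(0.390000, -4.786794) = -13.358040
  k3 = f(0.390000, -5.469951) = -17.562217
  k4 = f(0.520000, -8.299582) = -40.809837
  w ← -3.733406 + (0.26/6)·(k1 + 2k2 + 2k3 + k4) = -8.532717
w(0.52) ≈ -8.5327

-8.5327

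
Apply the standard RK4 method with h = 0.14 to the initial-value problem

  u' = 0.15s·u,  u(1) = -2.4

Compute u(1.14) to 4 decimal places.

-2.4545

RK4: k1 = f(s_n, u_n); k2 = f(s_n + h/2, u_n + (h/2)·k1); k3 = f(s_n + h/2, u_n + (h/2)·k2); k4 = f(s_n + h, u_n + h·k3); u_{n+1} = u_n + (h/6)·(k1 + 2k2 + 2k3 + k4).
s=1.000000, u=-2.400000:
  k1 = f(1.000000, -2.400000) = -0.360000
  k2 = f(1.070000, -2.425200) = -0.389245
  k3 = f(1.070000, -2.427247) = -0.389573
  k4 = f(1.140000, -2.454540) = -0.419726
  u ← -2.400000 + (0.14/6)·(k1 + 2k2 + 2k3 + k4) = -2.454538
u(1.14) ≈ -2.4545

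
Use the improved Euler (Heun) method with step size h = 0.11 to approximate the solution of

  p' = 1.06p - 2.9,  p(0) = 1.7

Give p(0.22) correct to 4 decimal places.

Heun: k1 = f(x_n, p_n); k2 = f(x_n + h, p_n + h·k1); p_{n+1} = p_n + (h/2)·(k1 + k2).
x=0.000000, p=1.700000:
  k1 = f(0.000000, 1.700000) = -1.098000
  k2 = f(0.110000, 1.579220) = -1.226027
  p ← 1.700000 + (0.11/2)·(-1.098000 + (-1.226027)) = 1.572179
x=0.110000, p=1.572179:
  k1 = f(0.110000, 1.572179) = -1.233491
  k2 = f(0.220000, 1.436495) = -1.377316
  p ← 1.572179 + (0.11/2)·(-1.233491 + (-1.377316)) = 1.428584
p(0.22) ≈ 1.4286

1.4286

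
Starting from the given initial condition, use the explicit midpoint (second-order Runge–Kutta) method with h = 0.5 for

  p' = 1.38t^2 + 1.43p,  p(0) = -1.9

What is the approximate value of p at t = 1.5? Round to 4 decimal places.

Midpoint: k1 = f(t_n, p_n); k2 = f(t_n + h/2, p_n + (h/2)·k1); p_{n+1} = p_n + h·k2.
t=0.000000, p=-1.900000:
  k1 = f(0.000000, -1.900000) = -2.717000
  k2 = f(0.250000, -2.579250) = -3.602077
  p ← -1.900000 + 0.5·(-3.602077) = -3.701039
t=0.500000, p=-3.701039:
  k1 = f(0.500000, -3.701039) = -4.947485
  k2 = f(0.750000, -4.937910) = -6.284961
  p ← -3.701039 + 0.5·(-6.284961) = -6.843519
t=1.000000, p=-6.843519:
  k1 = f(1.000000, -6.843519) = -8.406233
  k2 = f(1.250000, -8.945078) = -10.635211
  p ← -6.843519 + 0.5·(-10.635211) = -12.161125
p(1.5) ≈ -12.1611

-12.1611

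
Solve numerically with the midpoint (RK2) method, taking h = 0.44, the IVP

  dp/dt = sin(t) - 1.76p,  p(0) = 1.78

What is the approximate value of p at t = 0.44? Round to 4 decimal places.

Midpoint: k1 = f(t_n, p_n); k2 = f(t_n + h/2, p_n + (h/2)·k1); p_{n+1} = p_n + h·k2.
t=0.000000, p=1.780000:
  k1 = f(0.000000, 1.780000) = -3.132800
  k2 = f(0.220000, 1.090784) = -1.701550
  p ← 1.780000 + 0.44·(-1.701550) = 1.031318
p(0.44) ≈ 1.0313

1.0313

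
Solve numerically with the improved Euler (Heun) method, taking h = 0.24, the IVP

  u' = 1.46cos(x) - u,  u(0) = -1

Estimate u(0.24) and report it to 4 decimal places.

Heun: k1 = f(x_n, u_n); k2 = f(x_n + h, u_n + h·k1); u_{n+1} = u_n + (h/2)·(k1 + k2).
x=0.000000, u=-1.000000:
  k1 = f(0.000000, -1.000000) = 2.460000
  k2 = f(0.240000, -0.409600) = 1.827753
  u ← -1.000000 + (0.24/2)·(2.460000 + 1.827753) = -0.485470
u(0.24) ≈ -0.4855

-0.4855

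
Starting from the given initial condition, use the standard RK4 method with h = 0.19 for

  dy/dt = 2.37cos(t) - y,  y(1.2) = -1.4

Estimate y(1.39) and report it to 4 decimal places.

-1.0474

RK4: k1 = f(t_n, y_n); k2 = f(t_n + h/2, y_n + (h/2)·k1); k3 = f(t_n + h/2, y_n + (h/2)·k2); k4 = f(t_n + h, y_n + h·k3); y_{n+1} = y_n + (h/6)·(k1 + 2k2 + 2k3 + k4).
t=1.200000, y=-1.400000:
  k1 = f(1.200000, -1.400000) = 2.258788
  k2 = f(1.295000, -1.185415) = 1.830798
  k3 = f(1.295000, -1.226074) = 1.871457
  k4 = f(1.390000, -1.044423) = 1.470580
  y ← -1.400000 + (0.19/6)·(k1 + 2k2 + 2k3 + k4) = -1.047427
y(1.39) ≈ -1.0474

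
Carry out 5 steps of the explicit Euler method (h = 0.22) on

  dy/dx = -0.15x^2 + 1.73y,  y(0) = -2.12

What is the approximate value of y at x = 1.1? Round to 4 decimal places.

-10.6953

Euler: y_{n+1} = y_n + h·f(x_n, y_n).
x=0.000000, y=-2.120000: f=-3.667600 → y ← -2.120000 + 0.22·(-3.667600) = -2.926872
x=0.220000, y=-2.926872: f=-5.070749 → y ← -2.926872 + 0.22·(-5.070749) = -4.042437
x=0.440000, y=-4.042437: f=-7.022455 → y ← -4.042437 + 0.22·(-7.022455) = -5.587377
x=0.660000, y=-5.587377: f=-9.731502 → y ← -5.587377 + 0.22·(-9.731502) = -7.728307
x=0.880000, y=-7.728307: f=-13.486132 → y ← -7.728307 + 0.22·(-13.486132) = -10.695256
y(1.1) ≈ -10.6953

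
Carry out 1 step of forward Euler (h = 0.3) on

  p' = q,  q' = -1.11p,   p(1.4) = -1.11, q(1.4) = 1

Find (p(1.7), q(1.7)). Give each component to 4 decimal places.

Euler on (p,q): p_{n+1} = p_n + h·p', q_{n+1} = q_n + h·q'.
1.400000: (-1.110000, 1.000000); f=(1.000000, 1.232100) → (-0.810000, 1.369630)
(p(1.7), q(1.7)) ≈ (-0.8100, 1.3696)

-0.8100, 1.3696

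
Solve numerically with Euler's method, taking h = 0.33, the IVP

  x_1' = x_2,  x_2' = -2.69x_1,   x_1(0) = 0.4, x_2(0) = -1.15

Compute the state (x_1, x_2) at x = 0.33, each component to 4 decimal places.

0.0205, -1.5051

Euler on (x_1,x_2): x_1_{n+1} = x_1_n + h·x_1', x_2_{n+1} = x_2_n + h·x_2'.
0.000000: (0.400000, -1.150000); f=(-1.150000, -1.076000) → (0.020500, -1.505080)
(x_1(0.33), x_2(0.33)) ≈ (0.0205, -1.5051)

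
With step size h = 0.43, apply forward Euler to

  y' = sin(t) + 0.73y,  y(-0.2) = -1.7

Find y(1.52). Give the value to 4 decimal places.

-4.3633

Euler: y_{n+1} = y_n + h·f(t_n, y_n).
t=-0.200000, y=-1.700000: f=-1.439669 → y ← -1.700000 + 0.43·(-1.439669) = -2.319058
t=0.230000, y=-2.319058: f=-1.464935 → y ← -2.319058 + 0.43·(-1.464935) = -2.948980
t=0.660000, y=-2.948980: f=-1.539638 → y ← -2.948980 + 0.43·(-1.539638) = -3.611024
t=1.090000, y=-3.611024: f=-1.749421 → y ← -3.611024 + 0.43·(-1.749421) = -4.363275
y(1.52) ≈ -4.3633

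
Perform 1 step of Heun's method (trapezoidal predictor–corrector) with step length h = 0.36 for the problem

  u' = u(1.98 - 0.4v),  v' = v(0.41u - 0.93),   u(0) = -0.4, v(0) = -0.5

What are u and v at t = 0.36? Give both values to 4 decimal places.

-0.8270, -0.3348

Heun on (u,v): k1 = f(t_n, state_n); k2 = f(t_n + h, state_n + h·k1); state_{n+1} = state_n + (h/2)·(k1 + k2).
0.000000: (-0.400000, -0.500000)
  k1 = (-0.872000, 0.547000)
  predictor → (-0.713920, -0.303080)
  k2 = (-1.500112, 0.370578)
  → (-0.826980, -0.334836)
(u(0.36), v(0.36)) ≈ (-0.8270, -0.3348)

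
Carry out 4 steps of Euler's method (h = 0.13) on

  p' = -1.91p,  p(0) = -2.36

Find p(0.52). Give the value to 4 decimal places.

Euler: p_{n+1} = p_n + h·f(x_n, p_n).
x=0.000000, p=-2.360000: f=4.507600 → p ← -2.360000 + 0.13·4.507600 = -1.774012
x=0.130000, p=-1.774012: f=3.388363 → p ← -1.774012 + 0.13·3.388363 = -1.333525
x=0.260000, p=-1.333525: f=2.547032 → p ← -1.333525 + 0.13·2.547032 = -1.002411
x=0.390000, p=-1.002411: f=1.914604 → p ← -1.002411 + 0.13·1.914604 = -0.753512
p(0.52) ≈ -0.7535

-0.7535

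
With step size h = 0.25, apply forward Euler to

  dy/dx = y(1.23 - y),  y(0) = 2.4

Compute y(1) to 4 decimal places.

Euler: y_{n+1} = y_n + h·f(x_n, y_n).
x=0.000000, y=2.400000: f=-2.808000 → y ← 2.400000 + 0.25·(-2.808000) = 1.698000
x=0.250000, y=1.698000: f=-0.794664 → y ← 1.698000 + 0.25·(-0.794664) = 1.499334
x=0.500000, y=1.499334: f=-0.403822 → y ← 1.499334 + 0.25·(-0.403822) = 1.398379
x=0.750000, y=1.398379: f=-0.235457 → y ← 1.398379 + 0.25·(-0.235457) = 1.339514
y(1) ≈ 1.3395

1.3395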